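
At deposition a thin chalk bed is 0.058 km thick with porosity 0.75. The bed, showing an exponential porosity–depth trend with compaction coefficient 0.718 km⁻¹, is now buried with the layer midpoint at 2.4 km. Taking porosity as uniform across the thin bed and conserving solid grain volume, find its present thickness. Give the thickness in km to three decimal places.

Porosity at 2.4 km: phi = 0.75·exp(−0.718×2.4) = 0.1339
Solid-volume conservation: h(1−phi) = h₀(1−phi₀) ⇒ h = h₀·(1−phi₀)/(1−phi)
h = 0.058 × (1 − 0.75)/(1 − 0.1339) = 0.058 × 0.2886 = 0.0167 km

0.017 km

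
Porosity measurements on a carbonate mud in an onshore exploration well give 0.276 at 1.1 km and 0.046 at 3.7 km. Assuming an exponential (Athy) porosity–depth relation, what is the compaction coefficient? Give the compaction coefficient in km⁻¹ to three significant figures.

0.689 km⁻¹

Athy: n(d) = n₀ e^(−βd) ⇒ n₁/n₂ = e^{β(d₂−d₁)} ⇒ β = ln(n₁/n₂)/(d₂−d₁)
β = ln(0.276/0.046) / (3.7 − 1.1) = ln(6) / 2.6 = 1.7918 / 2.6 = 0.6891 km⁻¹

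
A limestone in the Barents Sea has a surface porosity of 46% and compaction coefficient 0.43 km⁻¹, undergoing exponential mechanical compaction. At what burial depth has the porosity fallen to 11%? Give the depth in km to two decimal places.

3.33 km

Invert Athy's law: z = ln(phi₀/phi) / k
z = ln(0.46/0.11) / 0.43 = ln(4.182) / 0.43 = 1.4307 / 0.43 = 3.327 km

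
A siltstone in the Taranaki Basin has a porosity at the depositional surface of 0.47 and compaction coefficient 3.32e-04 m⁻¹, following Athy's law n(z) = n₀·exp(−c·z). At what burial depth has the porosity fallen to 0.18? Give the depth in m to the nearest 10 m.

2890 m

Working in km (1 km = 1000 m; c in km⁻¹ = c in m⁻¹ × 1000):
Invert Athy's law: z = ln(n₀/n) / c
z = ln(0.47/0.18) / 0.332 = ln(2.611) / 0.332 = 0.9598 / 0.332 = 2.891 km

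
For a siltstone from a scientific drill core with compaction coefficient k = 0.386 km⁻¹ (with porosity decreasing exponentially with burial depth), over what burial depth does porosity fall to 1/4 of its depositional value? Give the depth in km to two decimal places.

3.59 km

φ/φ₀ = 1/4 ⇒ exp(−k·d) = 1/4 ⇒ d = ln(4) / k
d = 1.3863 / 0.386 = 3.591 km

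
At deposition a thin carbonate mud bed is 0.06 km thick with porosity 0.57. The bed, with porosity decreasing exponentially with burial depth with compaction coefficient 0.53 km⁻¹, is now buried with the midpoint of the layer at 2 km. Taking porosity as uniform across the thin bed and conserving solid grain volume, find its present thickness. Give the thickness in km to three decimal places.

0.032 km

Porosity at 2 km: phi = 0.57·exp(−0.53×2) = 0.1975
Solid-volume conservation: h(1−phi) = h₀(1−phi₀) ⇒ h = h₀·(1−phi₀)/(1−phi)
h = 0.06 × (1 − 0.57)/(1 − 0.1975) = 0.06 × 0.5358 = 0.0321 km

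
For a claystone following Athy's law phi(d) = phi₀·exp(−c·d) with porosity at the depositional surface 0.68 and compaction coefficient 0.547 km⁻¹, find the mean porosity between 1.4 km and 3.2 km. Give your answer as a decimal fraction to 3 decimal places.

0.201

⟨phi⟩ = (1/(d₂−d₁)) ∫ phi₀ e^(−cd) dd = phi₀·(e^(−c·d₁) − e^(−c·d₂)) / (c·(d₂−d₁))
e^(−0.547×1.4) = 0.4650; e^(−0.547×3.2) = 0.1737
⟨phi⟩ = 0.68 × (0.4650 − 0.1737) / (0.547 × 1.8) = 0.68 × 0.2958 = 0.2012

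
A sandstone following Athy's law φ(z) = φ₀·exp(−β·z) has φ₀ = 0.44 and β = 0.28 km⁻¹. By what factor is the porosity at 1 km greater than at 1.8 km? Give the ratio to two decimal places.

1.25

φ(z₁)/φ(z₂) = e^(−β·z₁)/e^(−β·z₂) = e^{β(z₂−z₁)}
= exp(0.28 × 0.8) = exp(0.224) = 1.2511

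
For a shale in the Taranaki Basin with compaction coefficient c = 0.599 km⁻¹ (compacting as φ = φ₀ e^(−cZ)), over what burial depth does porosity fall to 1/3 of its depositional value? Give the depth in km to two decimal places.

1.83 km

φ/φ₀ = 1/3 ⇒ exp(−c·Z) = 1/3 ⇒ Z = ln(3) / c
Z = 1.0986 / 0.599 = 1.834 km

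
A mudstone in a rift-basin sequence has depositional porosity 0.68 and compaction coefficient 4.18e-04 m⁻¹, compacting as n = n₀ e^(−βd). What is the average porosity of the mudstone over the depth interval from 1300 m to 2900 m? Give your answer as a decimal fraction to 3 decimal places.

0.288

Working in km (1 km = 1000 m; β in km⁻¹ = β in m⁻¹ × 1000):
⟨n⟩ = (1/(d₂−d₁)) ∫ n₀ e^(−βd) dd = n₀·(e^(−β·d₁) − e^(−β·d₂)) / (β·(d₂−d₁))
e^(−0.418×1.3) = 0.5808; e^(−0.418×2.9) = 0.2975
⟨n⟩ = 0.68 × (0.5808 − 0.2975) / (0.418 × 1.6) = 0.68 × 0.4235 = 0.2880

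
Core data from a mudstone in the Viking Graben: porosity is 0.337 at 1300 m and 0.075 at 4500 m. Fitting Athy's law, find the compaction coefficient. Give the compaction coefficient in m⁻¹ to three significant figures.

Working in km (1 km = 1000 m; β in km⁻¹ = β in m⁻¹ × 1000):
Athy: n(Z) = n₀ e^(−βZ) ⇒ n₁/n₂ = e^{β(Z₂−Z₁)} ⇒ β = ln(n₁/n₂)/(Z₂−Z₁)
β = ln(0.337/0.075) / (4.5 − 1.3) = ln(4.493) / 3.2 = 1.5026 / 3.2 = 0.4696 km⁻¹

0.000470 m⁻¹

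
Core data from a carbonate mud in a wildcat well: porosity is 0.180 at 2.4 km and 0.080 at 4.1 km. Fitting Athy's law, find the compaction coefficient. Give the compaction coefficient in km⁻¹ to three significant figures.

Athy: φ(Z) = φ₀ e^(−kZ) ⇒ φ₁/φ₂ = e^{k(Z₂−Z₁)} ⇒ k = ln(φ₁/φ₂)/(Z₂−Z₁)
k = ln(0.18/0.08) / (4.1 − 2.4) = ln(2.25) / 1.7 = 0.8109 / 1.7 = 0.477 km⁻¹

0.477 km⁻¹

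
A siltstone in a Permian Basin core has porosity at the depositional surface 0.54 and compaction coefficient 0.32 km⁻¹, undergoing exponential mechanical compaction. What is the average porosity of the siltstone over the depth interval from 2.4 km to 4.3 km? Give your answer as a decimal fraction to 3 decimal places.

⟨n⟩ = (1/(Z₂−Z₁)) ∫ n₀ e^(−cZ) dZ = n₀·(e^(−c·Z₁) − e^(−c·Z₂)) / (c·(Z₂−Z₁))
e^(−0.32×2.4) = 0.4639; e^(−0.32×4.3) = 0.2526
⟨n⟩ = 0.54 × (0.4639 − 0.2526) / (0.32 × 1.9) = 0.54 × 0.3476 = 0.1877

0.188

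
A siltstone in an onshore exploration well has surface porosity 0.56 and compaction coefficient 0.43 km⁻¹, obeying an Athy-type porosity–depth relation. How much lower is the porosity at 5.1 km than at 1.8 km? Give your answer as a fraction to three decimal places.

0.196

phi(1.8) = 0.56·e^(−0.43×1.8) = 0.2583
phi(5.1) = 0.56·e^(−0.43×5.1) = 0.0625
Δphi = 0.2583 − 0.0625 = 0.1958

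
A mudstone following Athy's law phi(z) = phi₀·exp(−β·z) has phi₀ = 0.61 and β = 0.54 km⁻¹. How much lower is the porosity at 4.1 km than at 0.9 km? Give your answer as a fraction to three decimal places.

phi(0.9) = 0.61·e^(−0.54×0.9) = 0.3752
phi(4.1) = 0.61·e^(−0.54×4.1) = 0.0667
Δphi = 0.3752 − 0.0667 = 0.3085

0.309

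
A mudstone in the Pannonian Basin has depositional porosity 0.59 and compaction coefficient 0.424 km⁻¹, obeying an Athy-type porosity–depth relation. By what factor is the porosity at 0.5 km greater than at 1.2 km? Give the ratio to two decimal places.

1.35

φ(z₁)/φ(z₂) = e^(−k·z₁)/e^(−k·z₂) = e^{k(z₂−z₁)}
= exp(0.424 × 0.7) = exp(0.2968) = 1.3455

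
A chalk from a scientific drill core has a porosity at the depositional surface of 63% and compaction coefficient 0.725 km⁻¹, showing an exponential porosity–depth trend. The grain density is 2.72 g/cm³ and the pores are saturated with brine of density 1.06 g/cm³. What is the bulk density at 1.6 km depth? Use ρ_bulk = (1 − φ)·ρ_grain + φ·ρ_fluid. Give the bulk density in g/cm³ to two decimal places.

2.39 g/cm³

Porosity at depth: phi = 0.63·exp(−0.725×1.6) = 0.63×0.3135 = 0.1975
Bulk density: ρ_b = (1−phi)ρ_g + phi·ρ_f = 0.8025×2.72 + 0.1975×1.06
       = 2.183 + 0.209 = 2.392 g/cm³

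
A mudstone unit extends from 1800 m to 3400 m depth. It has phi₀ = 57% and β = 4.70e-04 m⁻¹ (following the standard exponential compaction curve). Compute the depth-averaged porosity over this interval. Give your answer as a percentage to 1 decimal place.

Working in km (1 km = 1000 m; β in km⁻¹ = β in m⁻¹ × 1000):
⟨phi⟩ = (1/(d₂−d₁)) ∫ phi₀ e^(−βd) dd = phi₀·(e^(−β·d₁) − e^(−β·d₂)) / (β·(d₂−d₁))
e^(−0.47×1.8) = 0.4291; e^(−0.47×3.4) = 0.2023
⟨phi⟩ = 0.57 × (0.4291 − 0.2023) / (0.47 × 1.6) = 0.57 × 0.3016 = 0.1719

17.2%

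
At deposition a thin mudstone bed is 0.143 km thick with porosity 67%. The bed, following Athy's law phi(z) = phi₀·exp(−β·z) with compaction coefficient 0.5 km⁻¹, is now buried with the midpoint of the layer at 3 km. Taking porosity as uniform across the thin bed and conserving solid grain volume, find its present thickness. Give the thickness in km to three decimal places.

0.055 km

Porosity at 3 km: phi = 0.67·exp(−0.5×3) = 0.1495
Solid-volume conservation: h(1−phi) = h₀(1−phi₀) ⇒ h = h₀·(1−phi₀)/(1−phi)
h = 0.143 × (1 − 0.67)/(1 − 0.1495) = 0.143 × 0.3880 = 0.0555 km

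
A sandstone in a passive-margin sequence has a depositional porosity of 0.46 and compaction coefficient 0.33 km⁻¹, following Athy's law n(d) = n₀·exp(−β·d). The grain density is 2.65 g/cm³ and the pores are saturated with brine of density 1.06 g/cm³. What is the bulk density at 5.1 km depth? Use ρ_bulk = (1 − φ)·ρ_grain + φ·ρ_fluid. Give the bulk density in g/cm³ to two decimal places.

2.51 g/cm³

Porosity at depth: n = 0.46·exp(−0.33×5.1) = 0.46×0.1858 = 0.0855
Bulk density: ρ_b = (1−n)ρ_g + n·ρ_f = 0.9145×2.65 + 0.0855×1.06
       = 2.423 + 0.091 = 2.514 g/cm³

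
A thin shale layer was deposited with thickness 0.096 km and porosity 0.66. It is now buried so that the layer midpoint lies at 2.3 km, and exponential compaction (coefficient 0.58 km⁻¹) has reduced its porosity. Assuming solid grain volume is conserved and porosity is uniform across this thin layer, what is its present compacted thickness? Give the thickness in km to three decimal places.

Porosity at 2.3 km: n = 0.66·exp(−0.58×2.3) = 0.1739
Solid-volume conservation: h(1−n) = h₀(1−n₀) ⇒ h = h₀·(1−n₀)/(1−n)
h = 0.096 × (1 − 0.66)/(1 − 0.1739) = 0.096 × 0.4116 = 0.0395 km

0.040 km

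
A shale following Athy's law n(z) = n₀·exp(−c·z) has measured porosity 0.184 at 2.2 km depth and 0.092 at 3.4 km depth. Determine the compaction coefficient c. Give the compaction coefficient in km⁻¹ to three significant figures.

0.578 km⁻¹

Athy: n(z) = n₀ e^(−cz) ⇒ n₁/n₂ = e^{c(z₂−z₁)} ⇒ c = ln(n₁/n₂)/(z₂−z₁)
c = ln(0.184/0.092) / (3.4 − 2.2) = ln(2) / 1.2 = 0.6931 / 1.2 = 0.5776 km⁻¹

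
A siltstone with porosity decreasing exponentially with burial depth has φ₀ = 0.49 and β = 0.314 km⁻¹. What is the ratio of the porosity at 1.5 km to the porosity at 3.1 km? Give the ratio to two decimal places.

φ(d₁)/φ(d₂) = e^(−β·d₁)/e^(−β·d₂) = e^{β(d₂−d₁)}
= exp(0.314 × 1.6) = exp(0.5024) = 1.6527

1.65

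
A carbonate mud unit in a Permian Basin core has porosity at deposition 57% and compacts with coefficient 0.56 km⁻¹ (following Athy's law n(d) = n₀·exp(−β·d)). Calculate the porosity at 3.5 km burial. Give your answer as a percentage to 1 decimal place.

n = n₀·exp(−β·d) = 0.57 × exp(−0.56 × 3.5) = 0.57 × exp(−1.96)
  = 0.57 × 0.1409 = 0.0803

8.0%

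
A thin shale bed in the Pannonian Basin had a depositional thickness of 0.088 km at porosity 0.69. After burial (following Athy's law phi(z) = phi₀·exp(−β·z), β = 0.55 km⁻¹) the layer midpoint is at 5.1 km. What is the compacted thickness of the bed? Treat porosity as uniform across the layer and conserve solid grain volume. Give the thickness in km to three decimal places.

0.028 km

Porosity at 5.1 km: phi = 0.69·exp(−0.55×5.1) = 0.0417
Solid-volume conservation: h(1−phi) = h₀(1−phi₀) ⇒ h = h₀·(1−phi₀)/(1−phi)
h = 0.088 × (1 − 0.69)/(1 − 0.0417) = 0.088 × 0.3235 = 0.0285 km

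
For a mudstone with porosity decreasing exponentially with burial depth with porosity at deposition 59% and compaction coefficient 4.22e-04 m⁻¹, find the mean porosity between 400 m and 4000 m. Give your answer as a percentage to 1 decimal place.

25.6%

Working in km (1 km = 1000 m; β in km⁻¹ = β in m⁻¹ × 1000):
⟨phi⟩ = (1/(d₂−d₁)) ∫ phi₀ e^(−βd) dd = phi₀·(e^(−β·d₁) − e^(−β·d₂)) / (β·(d₂−d₁))
e^(−0.422×0.4) = 0.8447; e^(−0.422×4) = 0.1849
⟨phi⟩ = 0.59 × (0.8447 − 0.1849) / (0.422 × 3.6) = 0.59 × 0.4343 = 0.2562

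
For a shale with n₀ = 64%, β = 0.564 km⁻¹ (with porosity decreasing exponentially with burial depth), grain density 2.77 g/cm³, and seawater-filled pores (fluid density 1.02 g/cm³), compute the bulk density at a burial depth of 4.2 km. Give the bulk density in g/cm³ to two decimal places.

2.67 g/cm³

Porosity at depth: n = 0.64·exp(−0.564×4.2) = 0.64×0.0936 = 0.0599
Bulk density: ρ_b = (1−n)ρ_g + n·ρ_f = 0.9401×2.77 + 0.0599×1.02
       = 2.604 + 0.061 = 2.665 g/cm³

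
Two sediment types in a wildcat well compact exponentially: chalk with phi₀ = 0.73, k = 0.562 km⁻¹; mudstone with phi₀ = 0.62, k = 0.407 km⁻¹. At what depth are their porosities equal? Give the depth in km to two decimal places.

1.05 km

Set phi₀ₐ e^(−kₐd) = phi₀ᵦ e^(−kᵦd) ⇒ ln(phi₀ₐ/phi₀ᵦ) = (kₐ − kᵦ)·d
d = ln(0.73/0.62) / (0.562 − 0.407) = 0.1633 / 0.155 = 1.054 km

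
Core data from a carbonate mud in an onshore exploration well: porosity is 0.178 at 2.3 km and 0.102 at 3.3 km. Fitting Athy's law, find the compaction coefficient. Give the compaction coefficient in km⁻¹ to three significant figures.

0.557 km⁻¹

Athy: phi(d) = phi₀ e^(−kd) ⇒ phi₁/phi₂ = e^{k(d₂−d₁)} ⇒ k = ln(phi₁/phi₂)/(d₂−d₁)
k = ln(0.178/0.102) / (3.3 − 2.3) = ln(1.745) / 1 = 0.5568 / 1 = 0.5568 km⁻¹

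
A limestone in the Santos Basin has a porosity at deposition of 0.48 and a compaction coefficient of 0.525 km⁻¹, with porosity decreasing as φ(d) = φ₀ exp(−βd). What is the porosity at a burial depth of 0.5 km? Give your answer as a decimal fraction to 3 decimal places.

φ = φ₀·exp(−β·d) = 0.48 × exp(−0.525 × 0.5) = 0.48 × exp(−0.2625)
  = 0.48 × 0.7691 = 0.3692

0.369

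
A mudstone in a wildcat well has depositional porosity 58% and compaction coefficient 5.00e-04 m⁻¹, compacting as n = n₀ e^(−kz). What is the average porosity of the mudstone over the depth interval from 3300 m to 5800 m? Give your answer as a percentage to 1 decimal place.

6.4%

Working in km (1 km = 1000 m; k in km⁻¹ = k in m⁻¹ × 1000):
⟨n⟩ = (1/(z₂−z₁)) ∫ n₀ e^(−kz) dz = n₀·(e^(−k·z₁) − e^(−k·z₂)) / (k·(z₂−z₁))
e^(−0.5×3.3) = 0.1920; e^(−0.5×5.8) = 0.0550
⟨n⟩ = 0.58 × (0.1920 − 0.0550) / (0.5 × 2.5) = 0.58 × 0.1096 = 0.0636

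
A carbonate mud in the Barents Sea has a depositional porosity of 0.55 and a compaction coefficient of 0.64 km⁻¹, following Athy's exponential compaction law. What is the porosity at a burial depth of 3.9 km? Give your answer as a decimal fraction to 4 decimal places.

0.0453

n = n₀·exp(−c·d) = 0.55 × exp(−0.64 × 3.9) = 0.55 × exp(−2.496)
  = 0.55 × 0.0824 = 0.0453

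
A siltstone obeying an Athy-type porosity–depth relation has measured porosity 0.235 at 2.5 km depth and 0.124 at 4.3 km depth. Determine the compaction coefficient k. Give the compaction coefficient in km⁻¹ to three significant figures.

0.355 km⁻¹

Athy: φ(d) = φ₀ e^(−kd) ⇒ φ₁/φ₂ = e^{k(d₂−d₁)} ⇒ k = ln(φ₁/φ₂)/(d₂−d₁)
k = ln(0.235/0.124) / (4.3 − 2.5) = ln(1.895) / 1.8 = 0.6393 / 1.8 = 0.3552 km⁻¹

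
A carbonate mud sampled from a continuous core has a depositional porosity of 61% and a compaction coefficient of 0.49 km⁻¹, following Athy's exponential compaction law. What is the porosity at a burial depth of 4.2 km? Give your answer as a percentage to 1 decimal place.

phi = phi₀·exp(−β·d) = 0.61 × exp(−0.49 × 4.2) = 0.61 × exp(−2.058)
  = 0.61 × 0.1277 = 0.0779

7.8%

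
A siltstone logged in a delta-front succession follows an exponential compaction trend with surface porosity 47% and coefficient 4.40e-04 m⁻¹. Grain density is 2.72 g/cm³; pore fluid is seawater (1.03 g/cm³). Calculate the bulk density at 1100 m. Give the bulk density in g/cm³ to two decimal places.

2.23 g/cm³

Working in km (1 km = 1000 m; c in km⁻¹ = c in m⁻¹ × 1000):
Porosity at depth: n = 0.47·exp(−0.44×1.1) = 0.47×0.6163 = 0.2897
Bulk density: ρ_b = (1−n)ρ_g + n·ρ_f = 0.7103×2.72 + 0.2897×1.03
       = 1.932 + 0.298 = 2.230 g/cm³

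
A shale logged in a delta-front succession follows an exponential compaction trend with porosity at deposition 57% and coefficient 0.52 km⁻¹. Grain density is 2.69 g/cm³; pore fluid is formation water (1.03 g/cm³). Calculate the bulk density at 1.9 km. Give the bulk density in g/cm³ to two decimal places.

Porosity at depth: n = 0.57·exp(−0.52×1.9) = 0.57×0.3723 = 0.2122
Bulk density: ρ_b = (1−n)ρ_g + n·ρ_f = 0.7878×2.69 + 0.2122×1.03
       = 2.119 + 0.219 = 2.338 g/cm³

2.34 g/cm³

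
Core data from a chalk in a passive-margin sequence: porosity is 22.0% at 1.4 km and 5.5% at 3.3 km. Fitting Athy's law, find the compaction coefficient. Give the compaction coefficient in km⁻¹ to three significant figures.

0.730 km⁻¹

Athy: φ(z) = φ₀ e^(−βz) ⇒ φ₁/φ₂ = e^{β(z₂−z₁)} ⇒ β = ln(φ₁/φ₂)/(z₂−z₁)
β = ln(0.22/0.055) / (3.3 − 1.4) = ln(4) / 1.9 = 1.3863 / 1.9 = 0.7296 km⁻¹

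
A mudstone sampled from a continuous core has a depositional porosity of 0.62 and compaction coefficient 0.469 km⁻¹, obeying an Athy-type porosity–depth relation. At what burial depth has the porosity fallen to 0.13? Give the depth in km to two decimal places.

Invert Athy's law: z = ln(phi₀/phi) / k
z = ln(0.62/0.13) / 0.469 = ln(4.769) / 0.469 = 1.5622 / 0.469 = 3.331 km

3.33 km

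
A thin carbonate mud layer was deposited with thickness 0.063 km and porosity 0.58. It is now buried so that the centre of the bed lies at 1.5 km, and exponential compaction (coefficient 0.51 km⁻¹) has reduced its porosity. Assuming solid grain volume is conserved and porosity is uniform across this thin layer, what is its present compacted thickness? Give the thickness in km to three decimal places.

Porosity at 1.5 km: φ = 0.58·exp(−0.51×1.5) = 0.2699
Solid-volume conservation: h(1−φ) = h₀(1−φ₀) ⇒ h = h₀·(1−φ₀)/(1−φ)
h = 0.063 × (1 − 0.58)/(1 − 0.2699) = 0.063 × 0.5753 = 0.0362 km

0.036 km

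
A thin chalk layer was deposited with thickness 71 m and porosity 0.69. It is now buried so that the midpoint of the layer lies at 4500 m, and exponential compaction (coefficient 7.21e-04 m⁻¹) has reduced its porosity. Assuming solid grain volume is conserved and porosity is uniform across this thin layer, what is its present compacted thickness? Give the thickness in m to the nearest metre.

23 m

Working in km (1 km = 1000 m; β in km⁻¹ = β in m⁻¹ × 1000):
Porosity at 4.5 km: phi = 0.69·exp(−0.721×4.5) = 0.0269
Solid-volume conservation: h(1−phi) = h₀(1−phi₀) ⇒ h = h₀·(1−phi₀)/(1−phi)
h = 0.071 × (1 − 0.69)/(1 − 0.0269) = 0.071 × 0.3186 = 0.0226 km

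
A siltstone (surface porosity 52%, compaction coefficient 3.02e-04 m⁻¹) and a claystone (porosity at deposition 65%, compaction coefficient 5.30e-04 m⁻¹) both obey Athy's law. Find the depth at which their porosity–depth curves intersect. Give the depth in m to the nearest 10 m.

Working in km (1 km = 1000 m; β in km⁻¹ = β in m⁻¹ × 1000):
Set n₀ₐ e^(−βₐZ) = n₀ᵦ e^(−βᵦZ) ⇒ ln(n₀ₐ/n₀ᵦ) = (βₐ − βᵦ)·Z
Z = ln(0.52/0.65) / (0.302 − 0.53) = -0.2231 / -0.228 = 0.979 km

980 m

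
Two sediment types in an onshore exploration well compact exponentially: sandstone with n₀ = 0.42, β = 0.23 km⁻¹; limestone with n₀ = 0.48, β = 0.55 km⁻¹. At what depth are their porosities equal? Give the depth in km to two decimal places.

Set n₀ₐ e^(−βₐd) = n₀ᵦ e^(−βᵦd) ⇒ ln(n₀ₐ/n₀ᵦ) = (βₐ − βᵦ)·d
d = ln(0.42/0.48) / (0.23 − 0.55) = -0.1335 / -0.32 = 0.417 km

0.42 km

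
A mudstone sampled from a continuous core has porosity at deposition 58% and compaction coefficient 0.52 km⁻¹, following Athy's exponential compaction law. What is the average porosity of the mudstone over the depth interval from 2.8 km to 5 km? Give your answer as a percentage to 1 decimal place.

8.1%

⟨φ⟩ = (1/(d₂−d₁)) ∫ φ₀ e^(−cd) dd = φ₀·(e^(−c·d₁) − e^(−c·d₂)) / (c·(d₂−d₁))
e^(−0.52×2.8) = 0.2332; e^(−0.52×5) = 0.0743
⟨φ⟩ = 0.58 × (0.2332 − 0.0743) / (0.52 × 2.2) = 0.58 × 0.1389 = 0.0806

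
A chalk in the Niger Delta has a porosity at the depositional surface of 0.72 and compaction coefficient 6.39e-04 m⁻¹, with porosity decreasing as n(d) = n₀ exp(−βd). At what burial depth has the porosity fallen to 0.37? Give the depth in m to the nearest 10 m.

Working in km (1 km = 1000 m; β in km⁻¹ = β in m⁻¹ × 1000):
Invert Athy's law: d = ln(n₀/n) / β
d = ln(0.72/0.37) / 0.639 = ln(1.946) / 0.639 = 0.6657 / 0.639 = 1.042 km

1040 m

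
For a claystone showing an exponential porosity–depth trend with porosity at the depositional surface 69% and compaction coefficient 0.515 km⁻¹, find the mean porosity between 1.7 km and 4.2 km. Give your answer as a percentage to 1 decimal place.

⟨n⟩ = (1/(Z₂−Z₁)) ∫ n₀ e^(−cZ) dZ = n₀·(e^(−c·Z₁) − e^(−c·Z₂)) / (c·(Z₂−Z₁))
e^(−0.515×1.7) = 0.4167; e^(−0.515×4.2) = 0.1150
⟨n⟩ = 0.69 × (0.4167 − 0.1150) / (0.515 × 2.5) = 0.69 × 0.2343 = 0.1617

16.2%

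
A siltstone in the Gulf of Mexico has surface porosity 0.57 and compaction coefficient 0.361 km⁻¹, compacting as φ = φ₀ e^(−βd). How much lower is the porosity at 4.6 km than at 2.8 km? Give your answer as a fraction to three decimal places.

φ(2.8) = 0.57·e^(−0.361×2.8) = 0.2074
φ(4.6) = 0.57·e^(−0.361×4.6) = 0.1083
Δφ = 0.2074 − 0.1083 = 0.0991

0.099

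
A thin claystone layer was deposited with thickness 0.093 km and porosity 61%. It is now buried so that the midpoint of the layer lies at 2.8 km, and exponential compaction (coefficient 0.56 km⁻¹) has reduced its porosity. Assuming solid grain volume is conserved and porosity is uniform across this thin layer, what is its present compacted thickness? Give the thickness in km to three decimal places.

Porosity at 2.8 km: phi = 0.61·exp(−0.56×2.8) = 0.1272
Solid-volume conservation: h(1−phi) = h₀(1−phi₀) ⇒ h = h₀·(1−phi₀)/(1−phi)
h = 0.093 × (1 − 0.61)/(1 − 0.1272) = 0.093 × 0.4468 = 0.0416 km

0.042 km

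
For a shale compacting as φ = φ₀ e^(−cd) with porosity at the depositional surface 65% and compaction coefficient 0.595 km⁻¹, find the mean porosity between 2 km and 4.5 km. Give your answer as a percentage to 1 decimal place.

10.3%

⟨φ⟩ = (1/(d₂−d₁)) ∫ φ₀ e^(−cd) dd = φ₀·(e^(−c·d₁) − e^(−c·d₂)) / (c·(d₂−d₁))
e^(−0.595×2) = 0.3042; e^(−0.595×4.5) = 0.0687
⟨φ⟩ = 0.65 × (0.3042 − 0.0687) / (0.595 × 2.5) = 0.65 × 0.1583 = 0.1029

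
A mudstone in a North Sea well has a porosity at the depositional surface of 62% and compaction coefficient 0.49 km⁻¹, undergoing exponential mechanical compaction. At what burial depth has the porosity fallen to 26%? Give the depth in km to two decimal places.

1.77 km

Invert Athy's law: z = ln(phi₀/phi) / k
z = ln(0.62/0.26) / 0.49 = ln(2.385) / 0.49 = 0.8690 / 0.49 = 1.774 km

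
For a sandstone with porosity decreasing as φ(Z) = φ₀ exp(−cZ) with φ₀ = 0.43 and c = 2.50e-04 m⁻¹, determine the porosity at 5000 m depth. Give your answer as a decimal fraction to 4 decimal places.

0.1232

Working in km (1 km = 1000 m; c in km⁻¹ = c in m⁻¹ × 1000):
φ = φ₀·exp(−c·Z) = 0.43 × exp(−0.25 × 5) = 0.43 × exp(−1.25)
  = 0.43 × 0.2865 = 0.1232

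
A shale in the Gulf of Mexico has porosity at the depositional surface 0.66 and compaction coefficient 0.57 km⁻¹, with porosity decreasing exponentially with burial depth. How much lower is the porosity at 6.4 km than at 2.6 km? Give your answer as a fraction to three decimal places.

0.133

φ(2.6) = 0.66·e^(−0.57×2.6) = 0.1499
φ(6.4) = 0.66·e^(−0.57×6.4) = 0.0172
Δφ = 0.1499 − 0.0172 = 0.1328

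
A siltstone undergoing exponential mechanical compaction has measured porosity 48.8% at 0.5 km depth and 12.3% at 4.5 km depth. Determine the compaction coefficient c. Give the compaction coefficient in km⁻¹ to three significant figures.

Athy: phi(Z) = phi₀ e^(−cZ) ⇒ phi₁/phi₂ = e^{c(Z₂−Z₁)} ⇒ c = ln(phi₁/phi₂)/(Z₂−Z₁)
c = ln(0.488/0.123) / (4.5 − 0.5) = ln(3.967) / 4 = 1.3781 / 4 = 0.3445 km⁻¹

0.345 km⁻¹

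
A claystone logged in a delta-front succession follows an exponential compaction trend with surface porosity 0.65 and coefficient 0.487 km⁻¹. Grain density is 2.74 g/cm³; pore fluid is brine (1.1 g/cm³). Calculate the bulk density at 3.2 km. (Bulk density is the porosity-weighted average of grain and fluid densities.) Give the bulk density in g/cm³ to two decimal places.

2.52 g/cm³

Porosity at depth: n = 0.65·exp(−0.487×3.2) = 0.65×0.2105 = 0.1368
Bulk density: ρ_b = (1−n)ρ_g + n·ρ_f = 0.8632×2.74 + 0.1368×1.1
       = 2.365 + 0.150 = 2.516 g/cm³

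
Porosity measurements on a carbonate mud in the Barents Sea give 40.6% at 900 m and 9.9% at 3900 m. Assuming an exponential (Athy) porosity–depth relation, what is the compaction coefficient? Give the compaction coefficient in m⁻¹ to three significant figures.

0.000470 m⁻¹

Working in km (1 km = 1000 m; β in km⁻¹ = β in m⁻¹ × 1000):
Athy: n(d) = n₀ e^(−βd) ⇒ n₁/n₂ = e^{β(d₂−d₁)} ⇒ β = ln(n₁/n₂)/(d₂−d₁)
β = ln(0.406/0.099) / (3.9 − 0.9) = ln(4.101) / 3 = 1.4112 / 3 = 0.4704 km⁻¹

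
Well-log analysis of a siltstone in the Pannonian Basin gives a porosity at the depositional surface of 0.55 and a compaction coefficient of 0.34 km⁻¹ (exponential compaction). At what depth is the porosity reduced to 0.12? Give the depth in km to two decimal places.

Invert Athy's law: z = ln(φ₀/φ) / c
z = ln(0.55/0.12) / 0.34 = ln(4.583) / 0.34 = 1.5224 / 0.34 = 4.478 km

4.48 km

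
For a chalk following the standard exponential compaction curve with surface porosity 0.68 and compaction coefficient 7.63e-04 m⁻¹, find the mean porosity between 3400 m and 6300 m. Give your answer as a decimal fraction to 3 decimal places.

0.020

Working in km (1 km = 1000 m; c in km⁻¹ = c in m⁻¹ × 1000):
⟨φ⟩ = (1/(d₂−d₁)) ∫ φ₀ e^(−cd) dd = φ₀·(e^(−c·d₁) − e^(−c·d₂)) / (c·(d₂−d₁))
e^(−0.763×3.4) = 0.0747; e^(−0.763×6.3) = 0.0082
⟨φ⟩ = 0.68 × (0.0747 − 0.0082) / (0.763 × 2.9) = 0.68 × 0.0301 = 0.0204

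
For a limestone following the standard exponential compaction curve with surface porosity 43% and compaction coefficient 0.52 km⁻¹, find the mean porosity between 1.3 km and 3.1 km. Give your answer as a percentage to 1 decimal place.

⟨phi⟩ = (1/(z₂−z₁)) ∫ phi₀ e^(−βz) dz = phi₀·(e^(−β·z₁) − e^(−β·z₂)) / (β·(z₂−z₁))
e^(−0.52×1.3) = 0.5086; e^(−0.52×3.1) = 0.1995
⟨phi⟩ = 0.43 × (0.5086 − 0.1995) / (0.52 × 1.8) = 0.43 × 0.3303 = 0.1420

14.2%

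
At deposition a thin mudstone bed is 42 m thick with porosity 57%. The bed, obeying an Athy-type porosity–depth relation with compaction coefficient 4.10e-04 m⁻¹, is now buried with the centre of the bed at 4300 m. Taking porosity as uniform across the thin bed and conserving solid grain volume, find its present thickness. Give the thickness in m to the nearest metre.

Working in km (1 km = 1000 m; c in km⁻¹ = c in m⁻¹ × 1000):
Porosity at 4.3 km: phi = 0.57·exp(−0.41×4.3) = 0.0978
Solid-volume conservation: h(1−phi) = h₀(1−phi₀) ⇒ h = h₀·(1−phi₀)/(1−phi)
h = 0.042 × (1 − 0.57)/(1 − 0.0978) = 0.042 × 0.4766 = 0.0200 km

20 m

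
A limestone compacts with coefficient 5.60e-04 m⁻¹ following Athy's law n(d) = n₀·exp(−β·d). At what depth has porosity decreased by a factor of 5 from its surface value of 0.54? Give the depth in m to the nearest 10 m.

Working in km (1 km = 1000 m; β in km⁻¹ = β in m⁻¹ × 1000):
n/n₀ = 1/5 ⇒ exp(−β·d) = 1/5 ⇒ d = ln(5) / β
d = 1.6094 / 0.56 = 2.874 km

2870 m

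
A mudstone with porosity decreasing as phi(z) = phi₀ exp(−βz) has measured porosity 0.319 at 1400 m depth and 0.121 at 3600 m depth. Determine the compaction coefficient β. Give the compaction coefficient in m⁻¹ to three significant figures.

Working in km (1 km = 1000 m; β in km⁻¹ = β in m⁻¹ × 1000):
Athy: phi(z) = phi₀ e^(−βz) ⇒ phi₁/phi₂ = e^{β(z₂−z₁)} ⇒ β = ln(phi₁/phi₂)/(z₂−z₁)
β = ln(0.319/0.121) / (3.6 − 1.4) = ln(2.636) / 2.2 = 0.9694 / 2.2 = 0.4406 km⁻¹

0.000441 m⁻¹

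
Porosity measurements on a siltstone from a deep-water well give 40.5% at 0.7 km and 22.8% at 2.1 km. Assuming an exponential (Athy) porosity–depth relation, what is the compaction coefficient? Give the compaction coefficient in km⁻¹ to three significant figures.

Athy: n(z) = n₀ e^(−kz) ⇒ n₁/n₂ = e^{k(z₂−z₁)} ⇒ k = ln(n₁/n₂)/(z₂−z₁)
k = ln(0.405/0.228) / (2.1 − 0.7) = ln(1.776) / 1.4 = 0.5745 / 1.4 = 0.4104 km⁻¹

0.410 km⁻¹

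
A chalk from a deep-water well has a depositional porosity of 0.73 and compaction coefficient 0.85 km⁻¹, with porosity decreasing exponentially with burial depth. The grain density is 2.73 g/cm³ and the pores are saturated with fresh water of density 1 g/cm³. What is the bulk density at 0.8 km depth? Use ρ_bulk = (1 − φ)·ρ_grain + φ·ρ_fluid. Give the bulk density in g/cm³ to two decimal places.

Porosity at depth: n = 0.73·exp(−0.85×0.8) = 0.73×0.5066 = 0.3698
Bulk density: ρ_b = (1−n)ρ_g + n·ρ_f = 0.6302×2.73 + 0.3698×1
       = 1.720 + 0.370 = 2.090 g/cm³

2.09 g/cm³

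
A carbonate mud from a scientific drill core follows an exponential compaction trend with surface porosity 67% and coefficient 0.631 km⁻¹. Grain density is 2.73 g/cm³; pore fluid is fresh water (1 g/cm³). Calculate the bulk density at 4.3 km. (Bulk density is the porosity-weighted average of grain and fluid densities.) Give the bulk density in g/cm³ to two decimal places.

2.65 g/cm³

Porosity at depth: n = 0.67·exp(−0.631×4.3) = 0.67×0.0663 = 0.0444
Bulk density: ρ_b = (1−n)ρ_g + n·ρ_f = 0.9556×2.73 + 0.0444×1
       = 2.609 + 0.044 = 2.653 g/cm³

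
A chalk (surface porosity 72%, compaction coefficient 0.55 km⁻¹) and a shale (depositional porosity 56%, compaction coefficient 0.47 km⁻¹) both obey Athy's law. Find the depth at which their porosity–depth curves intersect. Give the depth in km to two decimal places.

3.14 km

Set φ₀ₐ e^(−kₐd) = φ₀ᵦ e^(−kᵦd) ⇒ ln(φ₀ₐ/φ₀ᵦ) = (kₐ − kᵦ)·d
d = ln(0.72/0.56) / (0.55 − 0.47) = 0.2513 / 0.08 = 3.141 km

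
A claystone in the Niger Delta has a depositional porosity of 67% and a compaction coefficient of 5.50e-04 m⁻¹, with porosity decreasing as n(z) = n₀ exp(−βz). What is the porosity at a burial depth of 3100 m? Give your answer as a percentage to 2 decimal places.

Working in km (1 km = 1000 m; β in km⁻¹ = β in m⁻¹ × 1000):
n = n₀·exp(−β·z) = 0.67 × exp(−0.55 × 3.1) = 0.67 × exp(−1.705)
  = 0.67 × 0.1818 = 0.1218

12.18%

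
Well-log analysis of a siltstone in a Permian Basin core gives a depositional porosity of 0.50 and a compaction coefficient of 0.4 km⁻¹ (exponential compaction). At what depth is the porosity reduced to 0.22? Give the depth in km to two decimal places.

Invert Athy's law: d = ln(phi₀/phi) / c
d = ln(0.5/0.22) / 0.4 = ln(2.273) / 0.4 = 0.8210 / 0.4 = 2.052 km

2.05 km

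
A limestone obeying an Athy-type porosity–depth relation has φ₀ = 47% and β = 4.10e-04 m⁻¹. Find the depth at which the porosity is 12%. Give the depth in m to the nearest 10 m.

Working in km (1 km = 1000 m; β in km⁻¹ = β in m⁻¹ × 1000):
Invert Athy's law: d = ln(φ₀/φ) / β
d = ln(0.47/0.12) / 0.41 = ln(3.917) / 0.41 = 1.3652 / 0.41 = 3.330 km

3330 m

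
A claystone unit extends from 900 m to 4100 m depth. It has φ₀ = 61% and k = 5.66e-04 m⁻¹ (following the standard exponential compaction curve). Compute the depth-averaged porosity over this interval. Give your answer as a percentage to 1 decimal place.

16.9%

Working in km (1 km = 1000 m; k in km⁻¹ = k in m⁻¹ × 1000):
⟨φ⟩ = (1/(d₂−d₁)) ∫ φ₀ e^(−kd) dd = φ₀·(e^(−k·d₁) − e^(−k·d₂)) / (k·(d₂−d₁))
e^(−0.566×0.9) = 0.6009; e^(−0.566×4.1) = 0.0982
⟨φ⟩ = 0.61 × (0.6009 − 0.0982) / (0.566 × 3.2) = 0.61 × 0.2775 = 0.1693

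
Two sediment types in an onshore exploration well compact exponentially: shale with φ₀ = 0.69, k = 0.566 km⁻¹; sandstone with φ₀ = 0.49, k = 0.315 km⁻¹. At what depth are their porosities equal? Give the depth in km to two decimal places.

1.36 km

Set φ₀ₐ e^(−kₐz) = φ₀ᵦ e^(−kᵦz) ⇒ ln(φ₀ₐ/φ₀ᵦ) = (kₐ − kᵦ)·z
z = ln(0.69/0.49) / (0.566 − 0.315) = 0.3423 / 0.251 = 1.364 km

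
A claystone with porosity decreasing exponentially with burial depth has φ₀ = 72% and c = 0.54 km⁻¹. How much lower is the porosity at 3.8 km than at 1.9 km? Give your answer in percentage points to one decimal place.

φ(1.9) = 0.72·e^(−0.54×1.9) = 0.2581
φ(3.8) = 0.72·e^(−0.54×3.8) = 0.0925
Δφ = 0.2581 − 0.0925 = 0.1656

16.6 percentage points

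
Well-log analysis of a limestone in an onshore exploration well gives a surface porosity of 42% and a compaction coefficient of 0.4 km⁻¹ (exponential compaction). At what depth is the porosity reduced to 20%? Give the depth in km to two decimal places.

Invert Athy's law: Z = ln(phi₀/phi) / c
Z = ln(0.42/0.2) / 0.4 = ln(2.1) / 0.4 = 0.7419 / 0.4 = 1.855 km

1.85 km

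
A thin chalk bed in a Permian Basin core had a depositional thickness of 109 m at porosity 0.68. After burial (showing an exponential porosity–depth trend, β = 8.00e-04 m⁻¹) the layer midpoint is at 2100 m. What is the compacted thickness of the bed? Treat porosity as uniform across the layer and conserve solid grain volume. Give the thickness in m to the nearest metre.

Working in km (1 km = 1000 m; β in km⁻¹ = β in m⁻¹ × 1000):
Porosity at 2.1 km: φ = 0.68·exp(−0.8×2.1) = 0.1267
Solid-volume conservation: h(1−φ) = h₀(1−φ₀) ⇒ h = h₀·(1−φ₀)/(1−φ)
h = 0.109 × (1 − 0.68)/(1 − 0.1267) = 0.109 × 0.3664 = 0.0399 km

40 m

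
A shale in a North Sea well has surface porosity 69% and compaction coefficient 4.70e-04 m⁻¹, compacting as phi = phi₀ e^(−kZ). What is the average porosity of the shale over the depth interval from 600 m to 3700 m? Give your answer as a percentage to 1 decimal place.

27.4%

Working in km (1 km = 1000 m; k in km⁻¹ = k in m⁻¹ × 1000):
⟨phi⟩ = (1/(Z₂−Z₁)) ∫ phi₀ e^(−kZ) dZ = phi₀·(e^(−k·Z₁) − e^(−k·Z₂)) / (k·(Z₂−Z₁))
e^(−0.47×0.6) = 0.7543; e^(−0.47×3.7) = 0.1757
⟨phi⟩ = 0.69 × (0.7543 − 0.1757) / (0.47 × 3.1) = 0.69 × 0.3971 = 0.2740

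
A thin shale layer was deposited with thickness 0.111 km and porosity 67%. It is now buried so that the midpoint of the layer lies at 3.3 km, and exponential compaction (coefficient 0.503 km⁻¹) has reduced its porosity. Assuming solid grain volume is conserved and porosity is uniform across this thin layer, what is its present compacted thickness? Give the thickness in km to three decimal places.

0.042 km

Porosity at 3.3 km: φ = 0.67·exp(−0.503×3.3) = 0.1274
Solid-volume conservation: h(1−φ) = h₀(1−φ₀) ⇒ h = h₀·(1−φ₀)/(1−φ)
h = 0.111 × (1 − 0.67)/(1 − 0.1274) = 0.111 × 0.3782 = 0.0420 km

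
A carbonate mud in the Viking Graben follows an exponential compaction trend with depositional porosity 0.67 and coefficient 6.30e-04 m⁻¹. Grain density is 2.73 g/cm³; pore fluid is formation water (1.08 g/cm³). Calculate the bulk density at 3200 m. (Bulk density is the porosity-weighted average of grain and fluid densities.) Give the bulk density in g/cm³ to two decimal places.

2.58 g/cm³

Working in km (1 km = 1000 m; c in km⁻¹ = c in m⁻¹ × 1000):
Porosity at depth: φ = 0.67·exp(−0.63×3.2) = 0.67×0.1332 = 0.0892
Bulk density: ρ_b = (1−φ)ρ_g + φ·ρ_f = 0.9108×2.73 + 0.0892×1.08
       = 2.486 + 0.096 = 2.583 g/cm³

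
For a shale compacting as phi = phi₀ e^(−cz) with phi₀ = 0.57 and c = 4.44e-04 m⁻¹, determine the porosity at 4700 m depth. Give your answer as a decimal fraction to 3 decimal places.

0.071

Working in km (1 km = 1000 m; c in km⁻¹ = c in m⁻¹ × 1000):
phi = phi₀·exp(−c·z) = 0.57 × exp(−0.444 × 4.7) = 0.57 × exp(−2.087)
  = 0.57 × 0.1241 = 0.0707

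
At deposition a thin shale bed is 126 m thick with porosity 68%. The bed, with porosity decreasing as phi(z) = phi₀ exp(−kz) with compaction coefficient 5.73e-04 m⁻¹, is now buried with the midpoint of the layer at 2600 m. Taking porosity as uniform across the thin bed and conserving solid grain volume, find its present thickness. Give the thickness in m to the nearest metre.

48 m

Working in km (1 km = 1000 m; k in km⁻¹ = k in m⁻¹ × 1000):
Porosity at 2.6 km: phi = 0.68·exp(−0.573×2.6) = 0.1533
Solid-volume conservation: h(1−phi) = h₀(1−phi₀) ⇒ h = h₀·(1−phi₀)/(1−phi)
h = 0.126 × (1 − 0.68)/(1 − 0.1533) = 0.126 × 0.3779 = 0.0476 km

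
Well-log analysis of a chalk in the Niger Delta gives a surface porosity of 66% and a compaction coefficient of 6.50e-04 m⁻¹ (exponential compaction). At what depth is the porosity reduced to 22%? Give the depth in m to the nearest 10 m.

Working in km (1 km = 1000 m; k in km⁻¹ = k in m⁻¹ × 1000):
Invert Athy's law: z = ln(phi₀/phi) / k
z = ln(0.66/0.22) / 0.65 = ln(3) / 0.65 = 1.0986 / 0.65 = 1.690 km

1690 m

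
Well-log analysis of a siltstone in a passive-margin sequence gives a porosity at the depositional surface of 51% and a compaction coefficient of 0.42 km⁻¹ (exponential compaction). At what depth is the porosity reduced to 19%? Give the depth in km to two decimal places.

2.35 km

Invert Athy's law: d = ln(phi₀/phi) / β
d = ln(0.51/0.19) / 0.42 = ln(2.684) / 0.42 = 0.9874 / 0.42 = 2.351 km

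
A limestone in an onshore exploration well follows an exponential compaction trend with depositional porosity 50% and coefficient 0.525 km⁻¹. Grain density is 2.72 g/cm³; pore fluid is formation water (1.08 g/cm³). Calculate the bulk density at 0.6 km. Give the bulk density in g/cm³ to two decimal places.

Porosity at depth: n = 0.5·exp(−0.525×0.6) = 0.5×0.7298 = 0.3649
Bulk density: ρ_b = (1−n)ρ_g + n·ρ_f = 0.6351×2.72 + 0.3649×1.08
       = 1.727 + 0.394 = 2.122 g/cm³

2.12 g/cm³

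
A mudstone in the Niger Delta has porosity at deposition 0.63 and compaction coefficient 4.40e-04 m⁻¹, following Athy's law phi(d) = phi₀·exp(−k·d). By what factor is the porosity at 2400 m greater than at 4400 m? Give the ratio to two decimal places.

Working in km (1 km = 1000 m; k in km⁻¹ = k in m⁻¹ × 1000):
phi(d₁)/phi(d₂) = e^(−k·d₁)/e^(−k·d₂) = e^{k(d₂−d₁)}
= exp(0.44 × 2) = exp(0.88) = 2.4109

2.41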